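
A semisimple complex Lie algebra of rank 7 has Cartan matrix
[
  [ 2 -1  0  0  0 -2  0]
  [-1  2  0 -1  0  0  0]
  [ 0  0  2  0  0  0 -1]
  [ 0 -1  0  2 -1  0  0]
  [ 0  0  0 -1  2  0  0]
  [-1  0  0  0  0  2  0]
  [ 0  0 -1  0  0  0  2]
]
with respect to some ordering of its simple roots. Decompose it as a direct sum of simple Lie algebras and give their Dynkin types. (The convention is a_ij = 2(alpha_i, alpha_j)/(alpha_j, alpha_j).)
The diagram associated to this matrix has two connected components: the simple roots {alpha_3, alpha_7} form a chain of 2 nodes with single edges (A_2), and {alpha_1, alpha_2, alpha_4, alpha_5, alpha_6} form a chain of 5 nodes with a double edge at one end; the terminal node there is the unique short simple root (B_5). A semisimple Lie algebra decomposes uniquely as the direct sum of simple ideals, one per connected component of its Dynkin diagram, so g ≅ A_2 ⊕ B_5 (dimension 8 + 55 = 63).

type A_2 + type B_5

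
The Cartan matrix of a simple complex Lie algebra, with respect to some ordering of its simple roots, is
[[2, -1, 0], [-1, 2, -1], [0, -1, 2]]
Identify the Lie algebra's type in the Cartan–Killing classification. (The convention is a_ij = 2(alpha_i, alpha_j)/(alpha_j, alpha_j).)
A3

The matrix has rank 3 with 2's on the diagonal. Reading the off-diagonal entries as Dynkin edges (a single edge where a_ij = a_ji = -1; a double or triple edge where a_ij * a_ji = 2 or 3), the diagram is a chain of 3 nodes with single edges (A_3). One simple-root ordering that puts it in standard form is (alpha_1, alpha_2, alpha_3). So the algebra is type A_3, i.e. sl(4).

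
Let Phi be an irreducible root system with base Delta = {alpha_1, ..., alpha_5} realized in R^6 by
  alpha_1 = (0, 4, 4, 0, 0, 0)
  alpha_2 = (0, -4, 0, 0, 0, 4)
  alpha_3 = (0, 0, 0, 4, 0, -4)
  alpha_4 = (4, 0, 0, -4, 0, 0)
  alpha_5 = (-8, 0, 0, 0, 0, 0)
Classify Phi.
Compute the Cartan integers a_ij = 2(alpha_i, alpha_j)/(alpha_j, alpha_j); the resulting 5x5 Cartan matrix is
[[2, -1, 0, 0, 0], [-1, 2, -1, 0, 0], [0, -1, 2, -1, 0], [0, 0, -1, 2, -1], [0, 0, 0, -2, 2]].
The roots have two lengths (squared-length ratio 2:1); the short ones are alpha_{1,2,3,4}. The associated Dynkin diagram is a chain of 5 nodes with a double edge at one end; the terminal node there is the unique long simple root (C_5), so the type is C_5 (the algebra sp(10)).

C_5 (sp(10))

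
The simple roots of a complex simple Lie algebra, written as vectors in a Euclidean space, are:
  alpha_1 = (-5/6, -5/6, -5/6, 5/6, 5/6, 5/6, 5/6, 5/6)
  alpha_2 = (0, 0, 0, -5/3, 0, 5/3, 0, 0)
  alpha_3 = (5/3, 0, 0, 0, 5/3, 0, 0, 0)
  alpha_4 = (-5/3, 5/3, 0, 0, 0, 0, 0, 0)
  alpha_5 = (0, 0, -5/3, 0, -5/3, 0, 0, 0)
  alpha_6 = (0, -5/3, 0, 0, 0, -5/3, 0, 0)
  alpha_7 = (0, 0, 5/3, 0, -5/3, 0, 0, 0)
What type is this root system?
Compute the Cartan integers a_ij = 2(alpha_i, alpha_j)/(alpha_j, alpha_j); the resulting 7x7 Cartan matrix is
[[2, 0, 0, 0, 0, 0, -1], [0, 2, 0, 0, 0, -1, 0], [0, 0, 2, -1, -1, 0, -1], [0, 0, -1, 2, 0, -1, 0], [0, 0, -1, 0, 2, 0, 0], [0, -1, 0, -1, 0, 2, 0], [-1, 0, -1, 0, 0, 0, 2]].
All simple roots have the same length, so the diagram is simply laced. The associated Dynkin diagram is a chain of 6 nodes with one extra node attached to the third node from one end (E_7), so the type is E_7.

E_7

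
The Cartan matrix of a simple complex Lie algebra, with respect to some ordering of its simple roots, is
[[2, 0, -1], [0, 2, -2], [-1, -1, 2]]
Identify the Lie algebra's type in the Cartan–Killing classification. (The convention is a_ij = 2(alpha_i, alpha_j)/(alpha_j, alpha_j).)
C_3 (sp(6))

The matrix has rank 3 with 2's on the diagonal. Reading the off-diagonal entries as Dynkin edges (a single edge where a_ij = a_ji = -1; a double or triple edge where a_ij * a_ji = 2 or 3), the diagram is a chain of 3 nodes with a double edge at one end; the terminal node there is the unique long simple root (C_3). One simple-root ordering that puts it in standard form is (alpha_1, alpha_3, alpha_2). So the algebra is type C_3, i.e. sp(6).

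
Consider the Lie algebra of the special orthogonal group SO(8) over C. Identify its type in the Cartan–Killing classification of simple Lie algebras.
This is so(8) with 8 even, which has dimension 8(8-1)/2 = 28 and rank 8/2 = 4. In the classification of classical Lie algebras, the orthogonal algebra so(2n) in an even number of variables has type D_n; here n = 4, so the Dynkin diagram is a chain of 2 nodes with a fork of two nodes at one end (D_4). Hence the type is D_4.

D_4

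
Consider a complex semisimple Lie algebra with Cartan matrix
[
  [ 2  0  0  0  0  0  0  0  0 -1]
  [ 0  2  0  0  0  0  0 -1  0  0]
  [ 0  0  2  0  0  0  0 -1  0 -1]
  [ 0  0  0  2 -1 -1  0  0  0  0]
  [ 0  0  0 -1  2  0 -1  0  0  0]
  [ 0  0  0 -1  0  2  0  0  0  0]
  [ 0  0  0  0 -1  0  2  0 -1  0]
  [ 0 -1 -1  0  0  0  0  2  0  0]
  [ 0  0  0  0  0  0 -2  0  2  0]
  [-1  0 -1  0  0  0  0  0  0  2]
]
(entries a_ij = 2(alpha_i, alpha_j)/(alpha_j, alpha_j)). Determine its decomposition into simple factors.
The diagram associated to this matrix has two connected components: the simple roots {alpha_1, alpha_2, alpha_3, alpha_8, alpha_10} form a chain of 5 nodes with single edges (A_5), and {alpha_4, alpha_5, alpha_6, alpha_7, alpha_9} form a chain of 5 nodes with a double edge at one end; the terminal node there is the unique long simple root (C_5). A semisimple Lie algebra decomposes uniquely as the direct sum of simple ideals, one per connected component of its Dynkin diagram, so g ≅ A_5 ⊕ C_5 (dimension 35 + 55 = 90).

A5 ⊕ C5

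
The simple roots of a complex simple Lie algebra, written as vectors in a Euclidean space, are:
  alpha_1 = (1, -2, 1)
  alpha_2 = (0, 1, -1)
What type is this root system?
Compute the Cartan integers a_ij = 2(alpha_i, alpha_j)/(alpha_j, alpha_j); the resulting 2x2 Cartan matrix is
[[2, -3], [-1, 2]].
The roots have two lengths (squared-length ratio 3:1); the short ones are alpha_{2}. The associated Dynkin diagram is two nodes joined by a triple edge (G_2), so the type is G_2.

G_2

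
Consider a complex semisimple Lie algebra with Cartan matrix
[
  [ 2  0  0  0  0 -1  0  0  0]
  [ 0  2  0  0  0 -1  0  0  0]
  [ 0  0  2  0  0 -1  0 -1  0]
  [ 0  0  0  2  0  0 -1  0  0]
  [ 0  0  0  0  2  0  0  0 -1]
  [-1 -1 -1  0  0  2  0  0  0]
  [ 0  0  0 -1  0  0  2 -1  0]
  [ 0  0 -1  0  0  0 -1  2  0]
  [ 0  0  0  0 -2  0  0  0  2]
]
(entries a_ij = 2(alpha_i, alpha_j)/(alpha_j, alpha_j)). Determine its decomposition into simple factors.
The diagram associated to this matrix has two connected components: the simple roots {alpha_5, alpha_9} form a chain of 2 nodes with a double edge at one end; the terminal node there is the unique short simple root (B_2), and {alpha_1, alpha_2, alpha_3, alpha_4, alpha_6, alpha_7, alpha_8} form a chain of 5 nodes with a fork of two nodes at one end (D_7). A semisimple Lie algebra decomposes uniquely as the direct sum of simple ideals, one per connected component of its Dynkin diagram, so g ≅ B_2 ⊕ D_7 (dimension 10 + 91 = 101).

B2 + D7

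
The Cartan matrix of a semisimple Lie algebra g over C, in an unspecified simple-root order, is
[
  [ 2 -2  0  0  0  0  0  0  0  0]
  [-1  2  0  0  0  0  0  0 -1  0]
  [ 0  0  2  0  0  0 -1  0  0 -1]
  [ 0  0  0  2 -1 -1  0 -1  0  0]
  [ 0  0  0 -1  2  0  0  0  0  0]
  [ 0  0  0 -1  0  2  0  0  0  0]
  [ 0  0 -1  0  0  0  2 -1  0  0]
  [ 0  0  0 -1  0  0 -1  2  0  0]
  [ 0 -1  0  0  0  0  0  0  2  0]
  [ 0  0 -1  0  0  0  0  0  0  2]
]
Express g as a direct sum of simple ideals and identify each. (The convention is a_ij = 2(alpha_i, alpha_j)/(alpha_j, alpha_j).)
The diagram associated to this matrix has two connected components: the simple roots {alpha_1, alpha_2, alpha_9} form a chain of 3 nodes with a double edge at one end; the terminal node there is the unique long simple root (C_3), and {alpha_3, alpha_4, alpha_5, alpha_6, alpha_7, alpha_8, alpha_10} form a chain of 5 nodes with a fork of two nodes at one end (D_7). A semisimple Lie algebra decomposes uniquely as the direct sum of simple ideals, one per connected component of its Dynkin diagram, so g ≅ C_3 ⊕ D_7 (dimension 21 + 91 = 112).

C3 ⊕ D7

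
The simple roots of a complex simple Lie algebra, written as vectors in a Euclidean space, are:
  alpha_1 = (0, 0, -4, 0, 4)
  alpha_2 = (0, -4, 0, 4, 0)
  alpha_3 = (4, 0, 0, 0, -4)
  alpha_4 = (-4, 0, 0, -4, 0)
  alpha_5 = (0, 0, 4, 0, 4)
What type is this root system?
D_5 (so(10))

Compute the Cartan integers a_ij = 2(alpha_i, alpha_j)/(alpha_j, alpha_j); the resulting 5x5 Cartan matrix is
[[2, 0, -1, 0, 0], [0, 2, 0, -1, 0], [-1, 0, 2, -1, -1], [0, -1, -1, 2, 0], [0, 0, -1, 0, 2]].
All simple roots have the same length, so the diagram is simply laced. The associated Dynkin diagram is a chain of 3 nodes with a fork of two nodes at one end (D_5), so the type is D_5 (the algebra so(10)).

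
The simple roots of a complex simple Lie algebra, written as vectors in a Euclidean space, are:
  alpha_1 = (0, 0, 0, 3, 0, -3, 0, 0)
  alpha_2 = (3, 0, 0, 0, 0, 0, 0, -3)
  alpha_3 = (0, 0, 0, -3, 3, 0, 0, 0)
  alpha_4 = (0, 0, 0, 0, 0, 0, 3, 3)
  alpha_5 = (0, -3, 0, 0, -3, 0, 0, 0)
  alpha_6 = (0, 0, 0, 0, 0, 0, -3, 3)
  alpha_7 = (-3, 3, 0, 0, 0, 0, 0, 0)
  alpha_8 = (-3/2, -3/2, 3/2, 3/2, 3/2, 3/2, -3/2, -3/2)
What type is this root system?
Compute the Cartan integers a_ij = 2(alpha_i, alpha_j)/(alpha_j, alpha_j); the resulting 8x8 Cartan matrix is
[[2, 0, -1, 0, 0, 0, 0, 0], [0, 2, 0, -1, 0, -1, -1, 0], [-1, 0, 2, 0, -1, 0, 0, 0], [0, -1, 0, 2, 0, 0, 0, -1], [0, 0, -1, 0, 2, 0, -1, 0], [0, -1, 0, 0, 0, 2, 0, 0], [0, -1, 0, 0, -1, 0, 2, 0], [0, 0, 0, -1, 0, 0, 0, 2]].
All simple roots have the same length, so the diagram is simply laced. The associated Dynkin diagram is a chain of 7 nodes with one extra node attached to the third node from one end (E_8), so the type is E_8.

type E_8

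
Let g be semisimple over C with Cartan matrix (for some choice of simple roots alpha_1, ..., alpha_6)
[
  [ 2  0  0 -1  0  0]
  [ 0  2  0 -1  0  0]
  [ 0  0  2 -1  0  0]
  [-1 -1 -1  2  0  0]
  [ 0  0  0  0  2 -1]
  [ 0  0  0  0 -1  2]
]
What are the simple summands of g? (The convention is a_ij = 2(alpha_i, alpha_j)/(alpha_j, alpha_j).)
The diagram associated to this matrix has two connected components: the simple roots {alpha_5, alpha_6} form a chain of 2 nodes with single edges (A_2), and {alpha_1, alpha_2, alpha_3, alpha_4} form a chain of 2 nodes with a fork of two nodes at one end (D_4). A semisimple Lie algebra decomposes uniquely as the direct sum of simple ideals, one per connected component of its Dynkin diagram, so g ≅ A_2 ⊕ D_4 (dimension 8 + 28 = 36).

type A_2 ⊕ type D_4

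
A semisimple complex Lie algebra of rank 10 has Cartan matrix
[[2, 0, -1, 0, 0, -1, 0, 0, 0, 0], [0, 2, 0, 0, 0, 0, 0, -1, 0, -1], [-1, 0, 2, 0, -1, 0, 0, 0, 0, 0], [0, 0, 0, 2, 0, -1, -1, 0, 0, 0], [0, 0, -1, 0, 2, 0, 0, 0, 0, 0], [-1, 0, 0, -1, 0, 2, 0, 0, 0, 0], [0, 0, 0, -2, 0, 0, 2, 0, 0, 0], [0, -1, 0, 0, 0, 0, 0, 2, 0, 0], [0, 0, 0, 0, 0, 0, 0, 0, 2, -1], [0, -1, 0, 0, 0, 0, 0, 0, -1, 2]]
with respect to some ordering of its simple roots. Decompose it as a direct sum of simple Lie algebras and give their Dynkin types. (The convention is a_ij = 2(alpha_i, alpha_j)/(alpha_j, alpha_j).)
A4 ⊕ C6

The diagram associated to this matrix has two connected components: the simple roots {alpha_2, alpha_8, alpha_9, alpha_10} form a chain of 4 nodes with single edges (A_4), and {alpha_1, alpha_3, alpha_4, alpha_5, alpha_6, alpha_7} form a chain of 6 nodes with a double edge at one end; the terminal node there is the unique long simple root (C_6). A semisimple Lie algebra decomposes uniquely as the direct sum of simple ideals, one per connected component of its Dynkin diagram, so g ≅ A_4 ⊕ C_6 (dimension 24 + 78 = 102).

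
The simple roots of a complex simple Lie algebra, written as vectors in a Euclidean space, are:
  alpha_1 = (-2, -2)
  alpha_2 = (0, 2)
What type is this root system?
Compute the Cartan integers a_ij = 2(alpha_i, alpha_j)/(alpha_j, alpha_j); the resulting 2x2 Cartan matrix is
[[2, -2], [-1, 2]].
The roots have two lengths (squared-length ratio 2:1); the short ones are alpha_{2}. The associated Dynkin diagram is a chain of 2 nodes with a double edge at one end; the terminal node there is the unique short simple root (B_2), so the type is B_2 (the algebra so(5)).

B_2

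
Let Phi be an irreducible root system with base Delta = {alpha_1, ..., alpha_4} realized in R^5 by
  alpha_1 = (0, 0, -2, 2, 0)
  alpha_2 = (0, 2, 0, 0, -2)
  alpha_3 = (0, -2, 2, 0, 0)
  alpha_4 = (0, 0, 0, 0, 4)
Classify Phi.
C_4

Compute the Cartan integers a_ij = 2(alpha_i, alpha_j)/(alpha_j, alpha_j); the resulting 4x4 Cartan matrix is
[[2, 0, -1, 0], [0, 2, -1, -1], [-1, -1, 2, 0], [0, -2, 0, 2]].
The roots have two lengths (squared-length ratio 2:1); the short ones are alpha_{1,2,3}. The associated Dynkin diagram is a chain of 4 nodes with a double edge at one end; the terminal node there is the unique long simple root (C_4), so the type is C_4 (the algebra sp(8)).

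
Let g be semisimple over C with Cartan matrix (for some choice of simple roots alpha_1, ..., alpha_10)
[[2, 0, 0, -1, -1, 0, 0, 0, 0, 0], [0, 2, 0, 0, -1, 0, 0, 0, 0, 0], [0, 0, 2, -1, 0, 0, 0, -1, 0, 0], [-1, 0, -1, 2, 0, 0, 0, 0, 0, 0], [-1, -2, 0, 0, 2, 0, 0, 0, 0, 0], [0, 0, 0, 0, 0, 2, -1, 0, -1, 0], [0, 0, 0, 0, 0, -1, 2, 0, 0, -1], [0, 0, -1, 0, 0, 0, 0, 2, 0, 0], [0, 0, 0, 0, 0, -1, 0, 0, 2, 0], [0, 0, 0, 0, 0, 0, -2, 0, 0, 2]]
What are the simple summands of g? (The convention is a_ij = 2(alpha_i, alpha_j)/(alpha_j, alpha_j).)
B_6 ⊕ C_4

The diagram associated to this matrix has two connected components: the simple roots {alpha_1, alpha_2, alpha_3, alpha_4, alpha_5, alpha_8} form a chain of 6 nodes with a double edge at one end; the terminal node there is the unique short simple root (B_6), and {alpha_6, alpha_7, alpha_9, alpha_10} form a chain of 4 nodes with a double edge at one end; the terminal node there is the unique long simple root (C_4). A semisimple Lie algebra decomposes uniquely as the direct sum of simple ideals, one per connected component of its Dynkin diagram, so g ≅ B_6 ⊕ C_4 (dimension 78 + 36 = 114).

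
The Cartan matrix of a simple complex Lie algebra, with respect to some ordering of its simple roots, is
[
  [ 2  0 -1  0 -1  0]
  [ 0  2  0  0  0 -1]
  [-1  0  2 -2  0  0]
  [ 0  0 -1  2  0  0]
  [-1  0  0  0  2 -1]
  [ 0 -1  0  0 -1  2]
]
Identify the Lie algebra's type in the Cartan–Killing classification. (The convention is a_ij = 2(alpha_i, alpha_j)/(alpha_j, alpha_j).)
The matrix has rank 6 with 2's on the diagonal. Reading the off-diagonal entries as Dynkin edges (a single edge where a_ij = a_ji = -1; a double or triple edge where a_ij * a_ji = 2 or 3), the diagram is a chain of 6 nodes with a double edge at one end; the terminal node there is the unique short simple root (B_6). One simple-root ordering that puts it in standard form is (alpha_2, alpha_6, alpha_5, alpha_1, alpha_3, alpha_4). So the algebra is type B_6, i.e. so(13).

B_6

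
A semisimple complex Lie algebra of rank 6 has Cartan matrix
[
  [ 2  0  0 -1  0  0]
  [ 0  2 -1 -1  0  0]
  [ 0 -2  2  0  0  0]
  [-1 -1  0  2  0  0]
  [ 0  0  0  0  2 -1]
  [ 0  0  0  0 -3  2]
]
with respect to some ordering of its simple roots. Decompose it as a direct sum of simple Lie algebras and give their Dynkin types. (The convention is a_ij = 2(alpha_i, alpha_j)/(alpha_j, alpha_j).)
The diagram associated to this matrix has two connected components: the simple roots {alpha_1, alpha_2, alpha_3, alpha_4} form a chain of 4 nodes with a double edge at one end; the terminal node there is the unique long simple root (C_4), and {alpha_5, alpha_6} form two nodes joined by a triple edge (G_2). A semisimple Lie algebra decomposes uniquely as the direct sum of simple ideals, one per connected component of its Dynkin diagram, so g ≅ C_4 ⊕ G_2 (dimension 36 + 14 = 50).

C_4 (sp(8)) + G_2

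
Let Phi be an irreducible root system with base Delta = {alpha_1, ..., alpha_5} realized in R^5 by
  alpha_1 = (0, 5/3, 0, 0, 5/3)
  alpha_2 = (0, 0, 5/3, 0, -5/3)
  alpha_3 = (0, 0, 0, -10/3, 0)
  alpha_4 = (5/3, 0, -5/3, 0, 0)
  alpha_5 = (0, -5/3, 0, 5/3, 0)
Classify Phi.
Compute the Cartan integers a_ij = 2(alpha_i, alpha_j)/(alpha_j, alpha_j); the resulting 5x5 Cartan matrix is
[[2, -1, 0, 0, -1], [-1, 2, 0, -1, 0], [0, 0, 2, 0, -2], [0, -1, 0, 2, 0], [-1, 0, -1, 0, 2]].
The roots have two lengths (squared-length ratio 2:1); the short ones are alpha_{1,2,4,5}. The associated Dynkin diagram is a chain of 5 nodes with a double edge at one end; the terminal node there is the unique long simple root (C_5), so the type is C_5 (the algebra sp(10)).

type C_5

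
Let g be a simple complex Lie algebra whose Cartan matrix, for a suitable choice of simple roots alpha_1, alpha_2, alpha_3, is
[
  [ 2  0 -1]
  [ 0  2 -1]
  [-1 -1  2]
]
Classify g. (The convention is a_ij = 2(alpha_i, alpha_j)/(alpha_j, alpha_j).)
A_3 (sl(4))

The matrix has rank 3 with 2's on the diagonal. Reading the off-diagonal entries as Dynkin edges (a single edge where a_ij = a_ji = -1; a double or triple edge where a_ij * a_ji = 2 or 3), the diagram is a chain of 3 nodes with single edges (A_3). One simple-root ordering that puts it in standard form is (alpha_1, alpha_3, alpha_2). So the algebra is type A_3, i.e. sl(4).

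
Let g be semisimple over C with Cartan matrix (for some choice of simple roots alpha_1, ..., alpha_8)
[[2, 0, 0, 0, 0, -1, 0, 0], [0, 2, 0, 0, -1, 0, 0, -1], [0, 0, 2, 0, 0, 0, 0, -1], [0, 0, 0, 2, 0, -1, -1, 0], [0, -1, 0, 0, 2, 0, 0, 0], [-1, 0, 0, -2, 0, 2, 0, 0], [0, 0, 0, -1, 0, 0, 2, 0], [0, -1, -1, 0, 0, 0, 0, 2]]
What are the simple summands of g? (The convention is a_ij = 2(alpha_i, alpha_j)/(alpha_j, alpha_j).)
The diagram associated to this matrix has two connected components: the simple roots {alpha_2, alpha_3, alpha_5, alpha_8} form a chain of 4 nodes with single edges (A_4), and {alpha_1, alpha_4, alpha_6, alpha_7} form a chain of 4 nodes with a double edge between the middle two (F_4). A semisimple Lie algebra decomposes uniquely as the direct sum of simple ideals, one per connected component of its Dynkin diagram, so g ≅ A_4 ⊕ F_4 (dimension 24 + 52 = 76).

A_4 (sl(5)) ⊕ F_4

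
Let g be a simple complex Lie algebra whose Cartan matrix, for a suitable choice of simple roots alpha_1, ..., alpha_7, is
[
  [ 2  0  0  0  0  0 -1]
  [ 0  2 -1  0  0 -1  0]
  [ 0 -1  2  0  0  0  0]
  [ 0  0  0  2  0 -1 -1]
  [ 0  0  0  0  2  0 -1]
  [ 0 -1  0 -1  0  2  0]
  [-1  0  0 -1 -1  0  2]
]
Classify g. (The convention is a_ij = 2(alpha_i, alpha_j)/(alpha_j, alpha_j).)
D_7

The matrix has rank 7 with 2's on the diagonal. Reading the off-diagonal entries as Dynkin edges (a single edge where a_ij = a_ji = -1; a double or triple edge where a_ij * a_ji = 2 or 3), the diagram is a chain of 5 nodes with a fork of two nodes at one end (D_7). One simple-root ordering that puts it in standard form is (alpha_3, alpha_2, alpha_6, alpha_4, alpha_7, alpha_5, alpha_1). So the algebra is type D_7, i.e. so(14).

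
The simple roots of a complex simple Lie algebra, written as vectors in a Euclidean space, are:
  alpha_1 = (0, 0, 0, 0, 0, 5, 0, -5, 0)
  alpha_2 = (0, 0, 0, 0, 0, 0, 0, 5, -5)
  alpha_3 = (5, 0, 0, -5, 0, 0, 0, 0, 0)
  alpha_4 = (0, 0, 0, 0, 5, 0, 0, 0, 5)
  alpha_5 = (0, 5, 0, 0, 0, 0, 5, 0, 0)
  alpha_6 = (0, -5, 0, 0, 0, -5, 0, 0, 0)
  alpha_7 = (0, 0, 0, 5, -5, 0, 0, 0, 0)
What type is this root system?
Compute the Cartan integers a_ij = 2(alpha_i, alpha_j)/(alpha_j, alpha_j); the resulting 7x7 Cartan matrix is
[[2, -1, 0, 0, 0, -1, 0], [-1, 2, 0, -1, 0, 0, 0], [0, 0, 2, 0, 0, 0, -1], [0, -1, 0, 2, 0, 0, -1], [0, 0, 0, 0, 2, -1, 0], [-1, 0, 0, 0, -1, 2, 0], [0, 0, -1, -1, 0, 0, 2]].
All simple roots have the same length, so the diagram is simply laced. The associated Dynkin diagram is a chain of 7 nodes with single edges (A_7), so the type is A_7 (the algebra sl(8)).

A_7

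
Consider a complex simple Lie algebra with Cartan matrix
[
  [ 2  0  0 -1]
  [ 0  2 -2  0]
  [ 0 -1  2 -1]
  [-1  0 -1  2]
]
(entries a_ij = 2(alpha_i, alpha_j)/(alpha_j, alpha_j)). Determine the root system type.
The matrix has rank 4 with 2's on the diagonal. Reading the off-diagonal entries as Dynkin edges (a single edge where a_ij = a_ji = -1; a double or triple edge where a_ij * a_ji = 2 or 3), the diagram is a chain of 4 nodes with a double edge at one end; the terminal node there is the unique long simple root (C_4). One simple-root ordering that puts it in standard form is (alpha_1, alpha_4, alpha_3, alpha_2). So the algebra is type C_4, i.e. sp(8).

type C_4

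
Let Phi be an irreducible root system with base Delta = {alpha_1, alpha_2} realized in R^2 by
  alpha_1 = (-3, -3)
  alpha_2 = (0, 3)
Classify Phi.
B_2

Compute the Cartan integers a_ij = 2(alpha_i, alpha_j)/(alpha_j, alpha_j); the resulting 2x2 Cartan matrix is
[[2, -2], [-1, 2]].
The roots have two lengths (squared-length ratio 2:1); the short ones are alpha_{2}. The associated Dynkin diagram is a chain of 2 nodes with a double edge at one end; the terminal node there is the unique short simple root (B_2), so the type is B_2 (the algebra so(5)).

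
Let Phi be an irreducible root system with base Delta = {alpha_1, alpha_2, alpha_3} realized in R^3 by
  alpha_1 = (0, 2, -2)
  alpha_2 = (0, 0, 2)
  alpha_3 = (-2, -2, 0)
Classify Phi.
B_3

Compute the Cartan integers a_ij = 2(alpha_i, alpha_j)/(alpha_j, alpha_j); the resulting 3x3 Cartan matrix is
[[2, -2, -1], [-1, 2, 0], [-1, 0, 2]].
The roots have two lengths (squared-length ratio 2:1); the short ones are alpha_{2}. The associated Dynkin diagram is a chain of 3 nodes with a double edge at one end; the terminal node there is the unique short simple root (B_3), so the type is B_3 (the algebra so(7)).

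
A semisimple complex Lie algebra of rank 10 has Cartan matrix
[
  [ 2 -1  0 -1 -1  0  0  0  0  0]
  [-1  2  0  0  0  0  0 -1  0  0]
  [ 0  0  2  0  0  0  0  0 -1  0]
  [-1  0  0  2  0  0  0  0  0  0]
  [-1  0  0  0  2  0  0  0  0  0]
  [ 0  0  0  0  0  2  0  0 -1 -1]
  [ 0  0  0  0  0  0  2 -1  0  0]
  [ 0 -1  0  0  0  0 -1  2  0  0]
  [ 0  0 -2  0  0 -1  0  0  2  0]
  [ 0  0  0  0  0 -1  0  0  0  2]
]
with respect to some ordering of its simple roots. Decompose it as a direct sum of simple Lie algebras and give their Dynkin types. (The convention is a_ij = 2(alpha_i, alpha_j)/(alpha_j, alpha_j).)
The diagram associated to this matrix has two connected components: the simple roots {alpha_3, alpha_6, alpha_9, alpha_10} form a chain of 4 nodes with a double edge at one end; the terminal node there is the unique short simple root (B_4), and {alpha_1, alpha_2, alpha_4, alpha_5, alpha_7, alpha_8} form a chain of 4 nodes with a fork of two nodes at one end (D_6). A semisimple Lie algebra decomposes uniquely as the direct sum of simple ideals, one per connected component of its Dynkin diagram, so g ≅ B_4 ⊕ D_6 (dimension 36 + 66 = 102).

B4 + D6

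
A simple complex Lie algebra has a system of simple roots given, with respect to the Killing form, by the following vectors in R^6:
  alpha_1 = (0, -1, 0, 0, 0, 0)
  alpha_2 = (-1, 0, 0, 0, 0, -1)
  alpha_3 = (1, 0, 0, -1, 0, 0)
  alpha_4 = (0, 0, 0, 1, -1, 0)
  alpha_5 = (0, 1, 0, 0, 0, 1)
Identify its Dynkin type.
Compute the Cartan integers a_ij = 2(alpha_i, alpha_j)/(alpha_j, alpha_j); the resulting 5x5 Cartan matrix is
[[2, 0, 0, 0, -1], [0, 2, -1, 0, -1], [0, -1, 2, -1, 0], [0, 0, -1, 2, 0], [-2, -1, 0, 0, 2]].
The roots have two lengths (squared-length ratio 2:1); the short ones are alpha_{1}. The associated Dynkin diagram is a chain of 5 nodes with a double edge at one end; the terminal node there is the unique short simple root (B_5), so the type is B_5 (the algebra so(11)).

type B_5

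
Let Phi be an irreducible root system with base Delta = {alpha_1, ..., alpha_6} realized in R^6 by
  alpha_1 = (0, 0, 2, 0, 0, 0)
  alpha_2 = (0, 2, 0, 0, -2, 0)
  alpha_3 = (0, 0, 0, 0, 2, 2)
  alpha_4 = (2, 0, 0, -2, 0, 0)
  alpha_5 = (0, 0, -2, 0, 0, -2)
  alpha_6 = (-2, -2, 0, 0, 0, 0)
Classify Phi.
Compute the Cartan integers a_ij = 2(alpha_i, alpha_j)/(alpha_j, alpha_j); the resulting 6x6 Cartan matrix is
[[2, 0, 0, 0, -1, 0], [0, 2, -1, 0, 0, -1], [0, -1, 2, 0, -1, 0], [0, 0, 0, 2, 0, -1], [-2, 0, -1, 0, 2, 0], [0, -1, 0, -1, 0, 2]].
The roots have two lengths (squared-length ratio 2:1); the short ones are alpha_{1}. The associated Dynkin diagram is a chain of 6 nodes with a double edge at one end; the terminal node there is the unique short simple root (B_6), so the type is B_6 (the algebra so(13)).

type B_6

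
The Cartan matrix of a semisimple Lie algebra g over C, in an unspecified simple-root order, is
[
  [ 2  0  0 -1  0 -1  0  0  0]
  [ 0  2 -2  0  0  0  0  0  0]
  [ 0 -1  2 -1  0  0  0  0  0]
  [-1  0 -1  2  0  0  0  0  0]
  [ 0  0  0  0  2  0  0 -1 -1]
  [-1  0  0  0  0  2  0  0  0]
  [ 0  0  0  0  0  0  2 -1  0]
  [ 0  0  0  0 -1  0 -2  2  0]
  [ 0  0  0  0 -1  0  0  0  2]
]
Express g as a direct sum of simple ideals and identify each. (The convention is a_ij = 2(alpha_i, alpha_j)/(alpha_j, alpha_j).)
The diagram associated to this matrix has two connected components: the simple roots {alpha_5, alpha_7, alpha_8, alpha_9} form a chain of 4 nodes with a double edge at one end; the terminal node there is the unique short simple root (B_4), and {alpha_1, alpha_2, alpha_3, alpha_4, alpha_6} form a chain of 5 nodes with a double edge at one end; the terminal node there is the unique long simple root (C_5). A semisimple Lie algebra decomposes uniquely as the direct sum of simple ideals, one per connected component of its Dynkin diagram, so g ≅ B_4 ⊕ C_5 (dimension 36 + 55 = 91).

type B_4 + type C_5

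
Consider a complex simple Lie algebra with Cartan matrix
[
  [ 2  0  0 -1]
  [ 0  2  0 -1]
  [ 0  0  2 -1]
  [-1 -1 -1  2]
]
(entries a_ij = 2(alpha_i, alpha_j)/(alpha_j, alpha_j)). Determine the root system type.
The matrix has rank 4 with 2's on the diagonal. Reading the off-diagonal entries as Dynkin edges (a single edge where a_ij = a_ji = -1; a double or triple edge where a_ij * a_ji = 2 or 3), the diagram is a chain of 2 nodes with a fork of two nodes at one end (D_4). One simple-root ordering that puts it in standard form is (alpha_3, alpha_4, alpha_1, alpha_2). So the algebra is type D_4, i.e. so(8).

D_4 (so(8))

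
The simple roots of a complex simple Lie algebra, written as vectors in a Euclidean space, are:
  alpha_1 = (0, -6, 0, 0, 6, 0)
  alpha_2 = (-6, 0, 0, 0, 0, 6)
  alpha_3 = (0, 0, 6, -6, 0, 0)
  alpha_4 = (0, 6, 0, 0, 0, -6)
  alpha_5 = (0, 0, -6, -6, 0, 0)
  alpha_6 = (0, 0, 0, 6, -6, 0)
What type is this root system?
Compute the Cartan integers a_ij = 2(alpha_i, alpha_j)/(alpha_j, alpha_j); the resulting 6x6 Cartan matrix is
[[2, 0, 0, -1, 0, -1], [0, 2, 0, -1, 0, 0], [0, 0, 2, 0, 0, -1], [-1, -1, 0, 2, 0, 0], [0, 0, 0, 0, 2, -1], [-1, 0, -1, 0, -1, 2]].
All simple roots have the same length, so the diagram is simply laced. The associated Dynkin diagram is a chain of 4 nodes with a fork of two nodes at one end (D_6), so the type is D_6 (the algebra so(12)).

D_6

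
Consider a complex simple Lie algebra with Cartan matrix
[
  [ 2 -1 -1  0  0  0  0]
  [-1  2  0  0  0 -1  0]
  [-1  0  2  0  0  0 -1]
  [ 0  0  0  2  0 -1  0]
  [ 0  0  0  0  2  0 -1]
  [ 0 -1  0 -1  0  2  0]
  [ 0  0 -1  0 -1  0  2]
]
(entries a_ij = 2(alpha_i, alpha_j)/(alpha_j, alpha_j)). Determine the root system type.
A7

The matrix has rank 7 with 2's on the diagonal. Reading the off-diagonal entries as Dynkin edges (a single edge where a_ij = a_ji = -1; a double or triple edge where a_ij * a_ji = 2 or 3), the diagram is a chain of 7 nodes with single edges (A_7). One simple-root ordering that puts it in standard form is (alpha_5, alpha_7, alpha_3, alpha_1, alpha_2, alpha_6, alpha_4). So the algebra is type A_7, i.e. sl(8).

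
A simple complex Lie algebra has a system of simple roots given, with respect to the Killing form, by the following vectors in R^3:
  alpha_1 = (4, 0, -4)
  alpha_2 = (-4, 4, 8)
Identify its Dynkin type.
G_2

Compute the Cartan integers a_ij = 2(alpha_i, alpha_j)/(alpha_j, alpha_j); the resulting 2x2 Cartan matrix is
[[2, -1], [-3, 2]].
The roots have two lengths (squared-length ratio 3:1); the short ones are alpha_{1}. The associated Dynkin diagram is two nodes joined by a triple edge (G_2), so the type is G_2.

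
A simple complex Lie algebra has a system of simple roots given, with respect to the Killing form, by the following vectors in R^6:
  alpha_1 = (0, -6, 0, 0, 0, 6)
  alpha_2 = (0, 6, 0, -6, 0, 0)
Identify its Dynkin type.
A_2

Compute the Cartan integers a_ij = 2(alpha_i, alpha_j)/(alpha_j, alpha_j); the resulting 2x2 Cartan matrix is
[[2, -1], [-1, 2]].
All simple roots have the same length, so the diagram is simply laced. The associated Dynkin diagram is a chain of 2 nodes with single edges (A_2), so the type is A_2 (the algebra sl(3)).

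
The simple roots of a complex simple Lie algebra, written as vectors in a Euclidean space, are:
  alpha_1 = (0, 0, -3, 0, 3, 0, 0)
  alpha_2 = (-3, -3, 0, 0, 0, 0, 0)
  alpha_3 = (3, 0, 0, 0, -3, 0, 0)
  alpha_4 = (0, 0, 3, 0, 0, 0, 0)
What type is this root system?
B4

Compute the Cartan integers a_ij = 2(alpha_i, alpha_j)/(alpha_j, alpha_j); the resulting 4x4 Cartan matrix is
[[2, 0, -1, -2], [0, 2, -1, 0], [-1, -1, 2, 0], [-1, 0, 0, 2]].
The roots have two lengths (squared-length ratio 2:1); the short ones are alpha_{4}. The associated Dynkin diagram is a chain of 4 nodes with a double edge at one end; the terminal node there is the unique short simple root (B_4), so the type is B_4 (the algebra so(9)).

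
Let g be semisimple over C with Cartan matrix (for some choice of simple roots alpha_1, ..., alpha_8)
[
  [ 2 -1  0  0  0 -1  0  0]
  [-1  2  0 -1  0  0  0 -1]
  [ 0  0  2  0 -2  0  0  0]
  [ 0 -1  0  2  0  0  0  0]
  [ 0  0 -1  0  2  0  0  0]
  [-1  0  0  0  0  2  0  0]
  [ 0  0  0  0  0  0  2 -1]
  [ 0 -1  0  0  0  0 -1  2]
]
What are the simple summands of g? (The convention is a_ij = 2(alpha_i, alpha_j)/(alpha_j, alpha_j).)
B2 + E6

The diagram associated to this matrix has two connected components: the simple roots {alpha_3, alpha_5} form a chain of 2 nodes with a double edge at one end; the terminal node there is the unique short simple root (B_2), and {alpha_1, alpha_2, alpha_4, alpha_6, alpha_7, alpha_8} form a chain of 5 nodes with one extra node attached to the third node from one end (E_6). A semisimple Lie algebra decomposes uniquely as the direct sum of simple ideals, one per connected component of its Dynkin diagram, so g ≅ B_2 ⊕ E_6 (dimension 10 + 78 = 88).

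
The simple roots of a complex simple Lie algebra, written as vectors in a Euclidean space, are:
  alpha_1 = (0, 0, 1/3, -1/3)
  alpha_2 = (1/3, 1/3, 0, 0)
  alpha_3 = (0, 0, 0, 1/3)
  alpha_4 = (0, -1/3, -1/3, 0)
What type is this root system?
type B_4

Compute the Cartan integers a_ij = 2(alpha_i, alpha_j)/(alpha_j, alpha_j); the resulting 4x4 Cartan matrix is
[[2, 0, -2, -1], [0, 2, 0, -1], [-1, 0, 2, 0], [-1, -1, 0, 2]].
The roots have two lengths (squared-length ratio 2:1); the short ones are alpha_{3}. The associated Dynkin diagram is a chain of 4 nodes with a double edge at one end; the terminal node there is the unique short simple root (B_4), so the type is B_4 (the algebra so(9)).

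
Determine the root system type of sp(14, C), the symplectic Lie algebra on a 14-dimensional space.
C_7 (sp(14))

This is sp(14), which has dimension 14(14+1)/2 = 105 and rank 14/2 = 7. In the classification of classical Lie algebras, the symplectic algebra sp(2n) has type C_n; here n = 7, so the Dynkin diagram is a chain of 7 nodes with a double edge at one end; the terminal node there is the unique long simple root (C_7). Hence the type is C_7.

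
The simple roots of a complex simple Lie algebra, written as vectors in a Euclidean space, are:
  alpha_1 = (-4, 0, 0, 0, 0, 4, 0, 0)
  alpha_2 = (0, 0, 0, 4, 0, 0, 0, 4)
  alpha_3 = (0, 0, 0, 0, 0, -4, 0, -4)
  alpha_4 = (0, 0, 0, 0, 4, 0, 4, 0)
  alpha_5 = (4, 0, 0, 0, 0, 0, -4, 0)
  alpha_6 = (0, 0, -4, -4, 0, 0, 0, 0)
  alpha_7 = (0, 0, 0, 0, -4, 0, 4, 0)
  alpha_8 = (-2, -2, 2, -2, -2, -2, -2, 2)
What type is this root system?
Compute the Cartan integers a_ij = 2(alpha_i, alpha_j)/(alpha_j, alpha_j); the resulting 8x8 Cartan matrix is
[[2, 0, -1, 0, -1, 0, 0, 0], [0, 2, -1, 0, 0, -1, 0, 0], [-1, -1, 2, 0, 0, 0, 0, 0], [0, 0, 0, 2, -1, 0, 0, -1], [-1, 0, 0, -1, 2, 0, -1, 0], [0, -1, 0, 0, 0, 2, 0, 0], [0, 0, 0, 0, -1, 0, 2, 0], [0, 0, 0, -1, 0, 0, 0, 2]].
All simple roots have the same length, so the diagram is simply laced. The associated Dynkin diagram is a chain of 7 nodes with one extra node attached to the third node from one end (E_8), so the type is E_8.

E8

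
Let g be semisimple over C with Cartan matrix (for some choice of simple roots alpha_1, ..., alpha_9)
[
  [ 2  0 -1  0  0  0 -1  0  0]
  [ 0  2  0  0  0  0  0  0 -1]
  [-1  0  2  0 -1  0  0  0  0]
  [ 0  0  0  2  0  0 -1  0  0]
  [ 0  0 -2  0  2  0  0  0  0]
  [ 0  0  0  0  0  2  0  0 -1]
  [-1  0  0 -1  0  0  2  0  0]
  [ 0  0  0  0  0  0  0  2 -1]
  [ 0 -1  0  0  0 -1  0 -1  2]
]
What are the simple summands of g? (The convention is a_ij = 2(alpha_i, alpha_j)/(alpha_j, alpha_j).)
C_5 ⊕ D_4

The diagram associated to this matrix has two connected components: the simple roots {alpha_1, alpha_3, alpha_4, alpha_5, alpha_7} form a chain of 5 nodes with a double edge at one end; the terminal node there is the unique long simple root (C_5), and {alpha_2, alpha_6, alpha_8, alpha_9} form a chain of 2 nodes with a fork of two nodes at one end (D_4). A semisimple Lie algebra decomposes uniquely as the direct sum of simple ideals, one per connected component of its Dynkin diagram, so g ≅ C_5 ⊕ D_4 (dimension 55 + 28 = 83).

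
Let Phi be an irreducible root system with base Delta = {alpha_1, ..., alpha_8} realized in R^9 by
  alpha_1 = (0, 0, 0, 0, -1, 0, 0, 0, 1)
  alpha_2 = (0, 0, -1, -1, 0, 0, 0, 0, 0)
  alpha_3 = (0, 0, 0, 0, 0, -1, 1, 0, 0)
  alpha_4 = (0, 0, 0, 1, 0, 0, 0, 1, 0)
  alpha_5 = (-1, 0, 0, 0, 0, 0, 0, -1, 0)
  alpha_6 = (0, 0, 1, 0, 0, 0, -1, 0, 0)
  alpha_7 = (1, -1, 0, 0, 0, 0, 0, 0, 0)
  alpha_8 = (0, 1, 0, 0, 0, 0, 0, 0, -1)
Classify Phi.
Compute the Cartan integers a_ij = 2(alpha_i, alpha_j)/(alpha_j, alpha_j); the resulting 8x8 Cartan matrix is
[[2, 0, 0, 0, 0, 0, 0, -1], [0, 2, 0, -1, 0, -1, 0, 0], [0, 0, 2, 0, 0, -1, 0, 0], [0, -1, 0, 2, -1, 0, 0, 0], [0, 0, 0, -1, 2, 0, -1, 0], [0, -1, -1, 0, 0, 2, 0, 0], [0, 0, 0, 0, -1, 0, 2, -1], [-1, 0, 0, 0, 0, 0, -1, 2]].
All simple roots have the same length, so the diagram is simply laced. The associated Dynkin diagram is a chain of 8 nodes with single edges (A_8), so the type is A_8 (the algebra sl(9)).

A_8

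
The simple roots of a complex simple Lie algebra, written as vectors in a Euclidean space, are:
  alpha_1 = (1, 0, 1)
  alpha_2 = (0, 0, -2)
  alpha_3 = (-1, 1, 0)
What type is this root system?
Compute the Cartan integers a_ij = 2(alpha_i, alpha_j)/(alpha_j, alpha_j); the resulting 3x3 Cartan matrix is
[[2, -1, -1], [-2, 2, 0], [-1, 0, 2]].
The roots have two lengths (squared-length ratio 2:1); the short ones are alpha_{1,3}. The associated Dynkin diagram is a chain of 3 nodes with a double edge at one end; the terminal node there is the unique long simple root (C_3), so the type is C_3 (the algebra sp(6)).

type C_3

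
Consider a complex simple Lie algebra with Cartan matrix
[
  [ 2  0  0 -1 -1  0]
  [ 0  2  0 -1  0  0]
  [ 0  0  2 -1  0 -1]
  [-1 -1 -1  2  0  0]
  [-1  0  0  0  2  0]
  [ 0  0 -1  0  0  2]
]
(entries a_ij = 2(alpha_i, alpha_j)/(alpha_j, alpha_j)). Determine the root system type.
The matrix has rank 6 with 2's on the diagonal. Reading the off-diagonal entries as Dynkin edges (a single edge where a_ij = a_ji = -1; a double or triple edge where a_ij * a_ji = 2 or 3), the diagram is a chain of 5 nodes with one extra node attached to the third node from one end (E_6). One simple-root ordering that puts it in standard form is (alpha_5, alpha_2, alpha_1, alpha_4, alpha_3, alpha_6). So the algebra is type E_6.

E6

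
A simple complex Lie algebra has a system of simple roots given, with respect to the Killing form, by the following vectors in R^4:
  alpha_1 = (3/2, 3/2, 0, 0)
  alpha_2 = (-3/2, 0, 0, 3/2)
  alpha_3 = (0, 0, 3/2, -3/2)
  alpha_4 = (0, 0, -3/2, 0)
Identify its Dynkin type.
type B_4

Compute the Cartan integers a_ij = 2(alpha_i, alpha_j)/(alpha_j, alpha_j); the resulting 4x4 Cartan matrix is
[[2, -1, 0, 0], [-1, 2, -1, 0], [0, -1, 2, -2], [0, 0, -1, 2]].
The roots have two lengths (squared-length ratio 2:1); the short ones are alpha_{4}. The associated Dynkin diagram is a chain of 4 nodes with a double edge at one end; the terminal node there is the unique short simple root (B_4), so the type is B_4 (the algebra so(9)).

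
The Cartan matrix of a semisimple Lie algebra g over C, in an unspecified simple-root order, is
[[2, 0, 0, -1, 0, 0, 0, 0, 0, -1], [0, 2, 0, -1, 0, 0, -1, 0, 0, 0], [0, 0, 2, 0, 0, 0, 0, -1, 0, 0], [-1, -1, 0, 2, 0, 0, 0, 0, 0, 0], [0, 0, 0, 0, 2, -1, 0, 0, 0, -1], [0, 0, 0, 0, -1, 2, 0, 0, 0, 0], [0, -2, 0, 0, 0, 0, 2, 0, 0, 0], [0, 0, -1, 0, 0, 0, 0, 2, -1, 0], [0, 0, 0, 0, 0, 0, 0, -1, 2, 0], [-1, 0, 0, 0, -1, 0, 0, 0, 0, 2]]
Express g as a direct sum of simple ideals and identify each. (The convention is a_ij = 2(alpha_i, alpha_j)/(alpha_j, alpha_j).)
A_3 ⊕ C_7

The diagram associated to this matrix has two connected components: the simple roots {alpha_3, alpha_8, alpha_9} form a chain of 3 nodes with single edges (A_3), and {alpha_1, alpha_2, alpha_4, alpha_5, alpha_6, alpha_7, alpha_10} form a chain of 7 nodes with a double edge at one end; the terminal node there is the unique long simple root (C_7). A semisimple Lie algebra decomposes uniquely as the direct sum of simple ideals, one per connected component of its Dynkin diagram, so g ≅ A_3 ⊕ C_7 (dimension 15 + 105 = 120).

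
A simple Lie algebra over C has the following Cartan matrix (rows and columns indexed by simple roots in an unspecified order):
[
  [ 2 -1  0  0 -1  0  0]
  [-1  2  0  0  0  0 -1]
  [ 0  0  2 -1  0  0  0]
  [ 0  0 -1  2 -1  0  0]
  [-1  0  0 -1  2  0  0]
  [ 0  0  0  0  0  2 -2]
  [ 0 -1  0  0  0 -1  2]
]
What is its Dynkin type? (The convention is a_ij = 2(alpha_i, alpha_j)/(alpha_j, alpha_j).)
type C_7

The matrix has rank 7 with 2's on the diagonal. Reading the off-diagonal entries as Dynkin edges (a single edge where a_ij = a_ji = -1; a double or triple edge where a_ij * a_ji = 2 or 3), the diagram is a chain of 7 nodes with a double edge at one end; the terminal node there is the unique long simple root (C_7). One simple-root ordering that puts it in standard form is (alpha_3, alpha_4, alpha_5, alpha_1, alpha_2, alpha_7, alpha_6). So the algebra is type C_7, i.e. sp(14).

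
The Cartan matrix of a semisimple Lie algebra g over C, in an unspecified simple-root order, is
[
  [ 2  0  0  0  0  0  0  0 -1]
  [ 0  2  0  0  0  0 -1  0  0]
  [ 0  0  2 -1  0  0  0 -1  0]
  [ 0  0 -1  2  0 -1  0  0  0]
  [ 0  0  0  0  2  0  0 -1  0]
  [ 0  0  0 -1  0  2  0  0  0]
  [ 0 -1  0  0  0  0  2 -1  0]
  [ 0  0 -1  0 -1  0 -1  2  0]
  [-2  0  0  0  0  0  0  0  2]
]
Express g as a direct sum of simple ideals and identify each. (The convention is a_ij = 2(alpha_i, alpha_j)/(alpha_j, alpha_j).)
The diagram associated to this matrix has two connected components: the simple roots {alpha_1, alpha_9} form a chain of 2 nodes with a double edge at one end; the terminal node there is the unique short simple root (B_2), and {alpha_2, alpha_3, alpha_4, alpha_5, alpha_6, alpha_7, alpha_8} form a chain of 6 nodes with one extra node attached to the third node from one end (E_7). A semisimple Lie algebra decomposes uniquely as the direct sum of simple ideals, one per connected component of its Dynkin diagram, so g ≅ B_2 ⊕ E_7 (dimension 10 + 133 = 143).

B_2 (so(5)) + E_7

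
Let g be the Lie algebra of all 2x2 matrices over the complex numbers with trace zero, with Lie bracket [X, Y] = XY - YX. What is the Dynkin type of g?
A_1 (sl(2))

This is sl(2), which has dimension 2^2 - 1 = 3 and rank 2 - 1 = 1 (a Cartan subalgebra is the diagonal traceless matrices). In the classification of classical Lie algebras, the special linear algebra sl(n+1) has type A_n; here n = 1, so the Dynkin diagram is a chain of 1 nodes with single edges (A_1). Hence the type is A_1.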